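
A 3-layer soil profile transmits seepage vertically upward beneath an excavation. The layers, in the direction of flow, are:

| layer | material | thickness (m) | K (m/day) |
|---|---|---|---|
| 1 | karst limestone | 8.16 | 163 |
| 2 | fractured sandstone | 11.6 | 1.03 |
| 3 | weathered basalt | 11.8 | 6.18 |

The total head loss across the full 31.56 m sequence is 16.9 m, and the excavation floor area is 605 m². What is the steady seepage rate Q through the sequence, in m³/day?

Flow is perpendicular to layering, so the layers act in series and the equivalent K is the thickness-weighted harmonic mean.
Total thickness L = 8.16 + 11.6 + 11.8 = 31.56 m.
Σ(b_i/K_i) = 8.16/163 + 11.6/1.03 + 11.8/6.18 = 13.22 d.
K_eq = L / Σ(b_i/K_i) = 31.56 / 13.22 = 2.387 m/day.
Q = K_eq · A · (Δh/L) = 2.387 × 605 × (16.9/31.56) = 773.3 m³/day.

773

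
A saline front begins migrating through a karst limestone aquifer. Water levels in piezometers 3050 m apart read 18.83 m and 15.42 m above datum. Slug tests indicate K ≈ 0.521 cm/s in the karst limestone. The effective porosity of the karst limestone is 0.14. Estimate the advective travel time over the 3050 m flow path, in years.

2.32

Convert K: 0.521 cm/s × 864 = 450.1 m/day.
Hydraulic gradient i = (18.83 − 15.42) / 3050 = 3.41 / 3050 = 0.001118.
Darcy flux q = K · i = 450.1 × 0.001118 = 0.5033 m/day.
Seepage velocity v = q / n_e = 0.5033 / 0.14 = 3.595 m/day.
Travel time t = L / v = 3050 / 3.595 = 848.4 days = 2.323 years.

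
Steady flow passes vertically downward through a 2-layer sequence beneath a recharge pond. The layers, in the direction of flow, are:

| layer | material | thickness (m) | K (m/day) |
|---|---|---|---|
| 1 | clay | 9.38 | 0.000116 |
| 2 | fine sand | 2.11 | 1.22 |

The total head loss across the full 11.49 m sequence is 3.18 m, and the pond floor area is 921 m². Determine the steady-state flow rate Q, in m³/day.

0.0362

Flow is perpendicular to layering, so the layers act in series and the equivalent K is the thickness-weighted harmonic mean.
Total thickness L = 9.38 + 2.11 = 11.49 m.
Σ(b_i/K_i) = 9.38/0.000116 + 2.11/1.22 = 80864 d.
K_eq = L / Σ(b_i/K_i) = 11.49 / 80864 = 0.0001421 m/day.
Q = K_eq · A · (Δh/L) = 0.0001421 × 921 × (3.18/11.49) = 0.03622 m³/day.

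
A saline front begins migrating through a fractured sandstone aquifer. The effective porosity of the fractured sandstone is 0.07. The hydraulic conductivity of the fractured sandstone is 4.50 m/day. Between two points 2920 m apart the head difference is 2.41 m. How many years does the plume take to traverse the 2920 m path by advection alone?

Hydraulic gradient i = Δh / L = 2.41 / 2920 = 0.0008253.
Darcy flux q = K · i = 4.500 × 0.0008253 = 0.003714 m/day.
Seepage velocity v = q / n_e = 0.003714 / 0.07 = 0.05306 m/day.
Travel time t = L / v = 2920 / 0.05306 = 55034 days = 150.7 years.

151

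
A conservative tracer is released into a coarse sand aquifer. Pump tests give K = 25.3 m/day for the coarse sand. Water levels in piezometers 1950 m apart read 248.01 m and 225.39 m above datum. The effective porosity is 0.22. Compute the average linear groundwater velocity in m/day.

Hydraulic gradient i = (248.01 − 225.39) / 1950 = 22.62 / 1950 = 0.01160.
Darcy flux q = K · i = 25.30 × 0.01160 = 0.2935 m/day.
Seepage velocity v = q / n_e = 0.2935 / 0.22 = 1.334 m/day.

1.33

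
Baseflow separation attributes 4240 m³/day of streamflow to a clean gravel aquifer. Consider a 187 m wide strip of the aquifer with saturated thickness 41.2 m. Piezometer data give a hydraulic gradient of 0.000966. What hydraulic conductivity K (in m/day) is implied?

570

Cross-sectional area A = 187 × 41.2 = 7704 m².
Hydraulic gradient i = 0.000966.
From Q = K·A·i, K = Q / (A·i) = 4240 / (7704 × 0.0009660) = 569.7 m/day.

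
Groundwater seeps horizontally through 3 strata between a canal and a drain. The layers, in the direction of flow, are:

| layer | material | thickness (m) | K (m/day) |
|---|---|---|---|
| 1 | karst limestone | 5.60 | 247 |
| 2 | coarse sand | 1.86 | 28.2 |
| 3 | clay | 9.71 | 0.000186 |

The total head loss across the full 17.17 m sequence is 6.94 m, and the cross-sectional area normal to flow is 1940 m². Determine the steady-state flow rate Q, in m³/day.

0.258

Flow is perpendicular to layering, so the layers act in series and the equivalent K is the thickness-weighted harmonic mean.
Total thickness L = 5.60 + 1.86 + 9.71 = 17.17 m.
Σ(b_i/K_i) = 5.60/247 + 1.86/28.2 + 9.71/0.000186 = 52204 d.
K_eq = L / Σ(b_i/K_i) = 17.17 / 52204 = 0.0003289 m/day.
Q = K_eq · A · (Δh/L) = 0.0003289 × 1940 × (6.94/17.17) = 0.2579 m³/day.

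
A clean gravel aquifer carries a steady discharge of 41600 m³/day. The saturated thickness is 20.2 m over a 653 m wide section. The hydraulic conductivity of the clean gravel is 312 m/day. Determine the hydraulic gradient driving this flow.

Cross-sectional area A = 653 × 20.2 = 13191 m².
From Q = K·A·i, i = Q / (K·A) = 41600 / (312.0 × 13191) = 0.01011.

0.0101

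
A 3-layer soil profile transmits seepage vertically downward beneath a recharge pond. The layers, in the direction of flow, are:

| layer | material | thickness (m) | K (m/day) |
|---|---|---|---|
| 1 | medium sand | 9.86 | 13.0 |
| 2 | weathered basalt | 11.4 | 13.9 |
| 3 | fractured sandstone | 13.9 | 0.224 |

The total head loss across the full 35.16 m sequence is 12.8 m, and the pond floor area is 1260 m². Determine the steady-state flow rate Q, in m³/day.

253

Flow is perpendicular to layering, so the layers act in series and the equivalent K is the thickness-weighted harmonic mean.
Total thickness L = 9.86 + 11.4 + 13.9 = 35.16 m.
Σ(b_i/K_i) = 9.86/13.0 + 11.4/13.9 + 13.9/0.224 = 63.63 d.
K_eq = L / Σ(b_i/K_i) = 35.16 / 63.63 = 0.5526 m/day.
Q = K_eq · A · (Δh/L) = 0.5526 × 1260 × (12.8/35.16) = 253.5 m³/day.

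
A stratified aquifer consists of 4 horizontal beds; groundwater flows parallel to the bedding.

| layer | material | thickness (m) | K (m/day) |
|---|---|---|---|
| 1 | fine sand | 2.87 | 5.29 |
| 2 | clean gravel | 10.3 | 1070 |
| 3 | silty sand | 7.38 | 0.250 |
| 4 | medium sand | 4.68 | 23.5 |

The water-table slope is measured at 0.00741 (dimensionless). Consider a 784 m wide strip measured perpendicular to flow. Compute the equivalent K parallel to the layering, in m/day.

442

Flow is parallel to layering, so each bed carries its own Darcy discharge and the transmissivities add.
Σ(K_i·b_i) = 5.29×2.87 + 1070×10.3 + 0.250×7.38 + 23.5×4.68 = 11148 m²/day.
Total thickness b = 25.23 m, so K_eq = Σ(K_i·b_i)/b = 441.9 m/day.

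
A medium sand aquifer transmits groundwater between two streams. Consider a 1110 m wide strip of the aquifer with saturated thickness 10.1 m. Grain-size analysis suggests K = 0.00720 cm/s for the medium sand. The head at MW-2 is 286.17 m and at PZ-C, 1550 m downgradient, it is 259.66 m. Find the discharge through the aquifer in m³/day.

Convert K: 0.00720 cm/s × 864 = 6.221 m/day.
Cross-sectional area A = 1110 × 10.1 = 11211 m².
Hydraulic gradient i = (286.17 − 259.66) / 1550 = 26.51 / 1550 = 0.01710.
Darcy's law: Q = K · A · i = 6.221 × 11211 × 0.01710 = 1193 m³/day.

1190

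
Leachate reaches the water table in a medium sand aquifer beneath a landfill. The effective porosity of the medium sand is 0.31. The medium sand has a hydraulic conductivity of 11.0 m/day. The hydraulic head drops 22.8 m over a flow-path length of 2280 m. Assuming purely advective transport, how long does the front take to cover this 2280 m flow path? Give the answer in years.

17.6

Hydraulic gradient i = Δh / L = 22.8 / 2280 = 0.01000.
Darcy flux q = K · i = 11.00 × 0.01000 = 0.1100 m/day.
Seepage velocity v = q / n_e = 0.1100 / 0.31 = 0.3548 m/day.
Travel time t = L / v = 2280 / 0.3548 = 6425 days = 17.59 years.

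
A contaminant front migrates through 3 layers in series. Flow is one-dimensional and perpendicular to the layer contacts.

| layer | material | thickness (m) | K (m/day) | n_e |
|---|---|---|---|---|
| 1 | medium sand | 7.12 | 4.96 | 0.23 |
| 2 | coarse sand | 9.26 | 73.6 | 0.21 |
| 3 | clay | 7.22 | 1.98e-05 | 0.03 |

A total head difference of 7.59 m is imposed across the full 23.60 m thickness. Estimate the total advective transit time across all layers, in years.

With flow normal to the layers, continuity requires the same specific discharge q through every layer.
Σ(b_i/K_i) = 7.12/4.96 + 9.26/73.6 + 7.22/1.98e-05 = 3.646e+05 d.
q = Δh / Σ(b_i/K_i) = 7.59 / 3.646e+05 = 2.081e-05 m/day.
In each layer the seepage velocity is v_i = q/n_i, so the layer transit time is t_i = b_i·n_i / q:
  layer 1 (medium sand): t_1 = 7.12 × 0.23 / 2.081e-05 = 78676 d
  layer 2 (coarse sand): t_2 = 9.26 × 0.21 / 2.081e-05 = 93425 d
  layer 3 (clay): t_3 = 7.22 × 0.03 / 2.081e-05 = 10406 d
Total t = Σ t_i = 1.825e+05 days = 499.7 years.

500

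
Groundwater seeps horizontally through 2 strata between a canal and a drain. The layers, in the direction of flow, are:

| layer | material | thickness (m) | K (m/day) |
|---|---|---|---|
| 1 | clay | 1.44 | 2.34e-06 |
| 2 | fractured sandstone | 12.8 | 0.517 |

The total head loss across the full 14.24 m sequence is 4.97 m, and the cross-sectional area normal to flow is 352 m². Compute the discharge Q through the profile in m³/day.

0.00284

Flow is perpendicular to layering, so the layers act in series and the equivalent K is the thickness-weighted harmonic mean.
Total thickness L = 1.44 + 12.8 = 14.24 m.
Σ(b_i/K_i) = 1.44/2.34e-06 + 12.8/0.517 = 6.154e+05 d.
K_eq = L / Σ(b_i/K_i) = 14.24 / 6.154e+05 = 2.314e-05 m/day.
Q = K_eq · A · (Δh/L) = 2.314e-05 × 352 × (4.97/14.24) = 0.002843 m³/day.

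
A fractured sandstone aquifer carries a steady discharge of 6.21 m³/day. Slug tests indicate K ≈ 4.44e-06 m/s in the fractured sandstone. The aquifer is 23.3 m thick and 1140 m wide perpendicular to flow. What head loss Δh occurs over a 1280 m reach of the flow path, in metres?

Convert K: 4.44e-06 m/s × 86400 = 0.3836 m/day.
Cross-sectional area A = 1140 × 23.3 = 26562 m².
From Q = K·A·i, i = Q / (K·A) = 6.21 / (0.3836 × 26562) = 0.0006094.
Head loss Δh = i · L = 0.0006094 × 1280 = 0.7801 m.

0.780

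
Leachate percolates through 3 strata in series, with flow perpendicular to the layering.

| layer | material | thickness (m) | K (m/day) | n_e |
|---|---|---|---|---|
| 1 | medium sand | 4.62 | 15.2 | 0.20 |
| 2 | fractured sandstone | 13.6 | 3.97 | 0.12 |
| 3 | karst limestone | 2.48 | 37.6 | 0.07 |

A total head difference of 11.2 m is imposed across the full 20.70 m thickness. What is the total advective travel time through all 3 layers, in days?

0.925

With flow normal to the layers, continuity requires the same specific discharge q through every layer.
Σ(b_i/K_i) = 4.62/15.2 + 13.6/3.97 + 2.48/37.6 = 3.796 d.
q = Δh / Σ(b_i/K_i) = 11.2 / 3.796 = 2.951 m/day.
In each layer the seepage velocity is v_i = q/n_i, so the layer transit time is t_i = b_i·n_i / q:
  layer 1 (medium sand): t_1 = 4.62 × 0.20 / 2.951 = 0.3131 d
  layer 2 (fractured sandstone): t_2 = 13.6 × 0.12 / 2.951 = 0.5531 d
  layer 3 (karst limestone): t_3 = 2.48 × 0.07 / 2.951 = 0.05883 d
Total t = Σ t_i = 0.9250 days.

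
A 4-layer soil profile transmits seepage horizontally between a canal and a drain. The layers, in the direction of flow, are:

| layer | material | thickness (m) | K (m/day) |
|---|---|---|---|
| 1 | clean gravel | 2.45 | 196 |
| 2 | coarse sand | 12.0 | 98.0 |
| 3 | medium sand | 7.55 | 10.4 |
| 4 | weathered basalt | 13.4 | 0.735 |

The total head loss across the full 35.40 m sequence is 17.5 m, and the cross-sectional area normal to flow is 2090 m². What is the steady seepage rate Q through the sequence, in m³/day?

1920

Flow is perpendicular to layering, so the layers act in series and the equivalent K is the thickness-weighted harmonic mean.
Total thickness L = 2.45 + 12.0 + 7.55 + 13.4 = 35.40 m.
Σ(b_i/K_i) = 2.45/196 + 12.0/98.0 + 7.55/10.4 + 13.4/0.735 = 19.09 d.
K_eq = L / Σ(b_i/K_i) = 35.40 / 19.09 = 1.854 m/day.
Q = K_eq · A · (Δh/L) = 1.854 × 2090 × (17.5/35.40) = 1916 m³/day.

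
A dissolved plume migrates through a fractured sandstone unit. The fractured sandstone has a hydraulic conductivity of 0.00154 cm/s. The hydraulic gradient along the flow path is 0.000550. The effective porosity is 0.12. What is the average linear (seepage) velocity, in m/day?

0.00610

Convert K: 0.00154 cm/s × 864 = 1.331 m/day.
Hydraulic gradient i = 0.000550.
Darcy flux q = K · i = 1.331 × 0.0005500 = 0.0007318 m/day.
Seepage velocity v = q / n_e = 0.0007318 / 0.12 = 0.006098 m/day.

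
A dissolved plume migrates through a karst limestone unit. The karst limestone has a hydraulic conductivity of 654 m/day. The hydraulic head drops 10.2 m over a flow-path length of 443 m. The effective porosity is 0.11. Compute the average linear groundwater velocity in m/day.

137

Hydraulic gradient i = Δh / L = 10.2 / 443 = 0.02302.
Darcy flux q = K · i = 654.0 × 0.02302 = 15.06 m/day.
Seepage velocity v = q / n_e = 15.06 / 0.11 = 136.9 m/day.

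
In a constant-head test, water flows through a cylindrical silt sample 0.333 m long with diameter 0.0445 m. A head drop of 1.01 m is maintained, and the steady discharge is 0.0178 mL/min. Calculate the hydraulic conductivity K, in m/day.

Cross-sectional area A = π·(d/2)² = π × (0.0445/2)² = 0.001555 m².
Convert discharge: 0.0178 mL/min = 2.967e-10 m³/s.
Darcy's law rearranged: K = Q·L / (A·Δh) = 2.967e-10 × 0.333 / (0.001555 × 1.01) = 6.289e-08 m/s = 0.005434 m/day.

0.00543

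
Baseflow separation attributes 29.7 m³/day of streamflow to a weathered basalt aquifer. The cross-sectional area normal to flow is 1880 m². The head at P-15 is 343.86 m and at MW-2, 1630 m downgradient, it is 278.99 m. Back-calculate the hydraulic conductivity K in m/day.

0.397

Hydraulic gradient i = (343.86 − 278.99) / 1630 = 64.87 / 1630 = 0.03980.
From Q = K·A·i, K = Q / (A·i) = 29.7 / (1880 × 0.03980) = 0.3970 m/day.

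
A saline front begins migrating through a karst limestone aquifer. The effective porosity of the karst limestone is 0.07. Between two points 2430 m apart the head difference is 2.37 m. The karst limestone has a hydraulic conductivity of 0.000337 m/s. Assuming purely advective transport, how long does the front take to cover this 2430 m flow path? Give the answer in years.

Convert K: 0.000337 m/s × 86400 = 29.12 m/day.
Hydraulic gradient i = Δh / L = 2.37 / 2430 = 0.0009753.
Darcy flux q = K · i = 29.12 × 0.0009753 = 0.02840 m/day.
Seepage velocity v = q / n_e = 0.02840 / 0.07 = 0.4057 m/day.
Travel time t = L / v = 2430 / 0.4057 = 5990 days = 16.40 years.

16.4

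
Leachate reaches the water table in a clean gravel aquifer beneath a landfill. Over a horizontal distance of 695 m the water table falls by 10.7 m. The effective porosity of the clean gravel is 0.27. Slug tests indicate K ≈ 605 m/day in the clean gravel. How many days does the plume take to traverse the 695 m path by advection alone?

20.1

Hydraulic gradient i = Δh / L = 10.7 / 695 = 0.01540.
Darcy flux q = K · i = 605.0 × 0.01540 = 9.314 m/day.
Seepage velocity v = q / n_e = 9.314 / 0.27 = 34.50 m/day.
Travel time t = L / v = 695 / 34.50 = 20.15 days.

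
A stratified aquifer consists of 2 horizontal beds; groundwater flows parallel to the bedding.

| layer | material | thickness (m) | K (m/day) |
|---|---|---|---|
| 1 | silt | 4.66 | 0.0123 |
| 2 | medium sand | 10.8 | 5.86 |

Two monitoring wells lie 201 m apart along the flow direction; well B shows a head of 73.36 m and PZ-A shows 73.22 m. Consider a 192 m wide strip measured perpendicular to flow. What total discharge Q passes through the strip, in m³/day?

8.47

Flow is parallel to layering, so each bed carries its own Darcy discharge and the transmissivities add.
Σ(K_i·b_i) = 0.0123×4.66 + 5.86×10.8 = 63.35 m²/day.
Hydraulic gradient i = (73.36 − 73.22) / 201 = 0.14 / 201 = 0.0006965.
Q = Σ(K_i·b_i) · W · i = 63.35 × 192 × 0.0006965 = 8.471 m³/day.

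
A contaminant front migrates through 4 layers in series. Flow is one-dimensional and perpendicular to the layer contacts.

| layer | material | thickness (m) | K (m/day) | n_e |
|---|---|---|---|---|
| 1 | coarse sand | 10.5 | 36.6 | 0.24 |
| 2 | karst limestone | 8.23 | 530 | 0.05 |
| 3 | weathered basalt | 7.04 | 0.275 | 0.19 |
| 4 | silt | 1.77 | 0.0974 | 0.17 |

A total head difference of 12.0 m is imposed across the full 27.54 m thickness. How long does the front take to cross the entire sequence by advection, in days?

With flow normal to the layers, continuity requires the same specific discharge q through every layer.
Σ(b_i/K_i) = 10.5/36.6 + 8.23/530 + 7.04/0.275 + 1.77/0.0974 = 44.07 d.
q = Δh / Σ(b_i/K_i) = 12.0 / 44.07 = 0.2723 m/day.
In each layer the seepage velocity is v_i = q/n_i, so the layer transit time is t_i = b_i·n_i / q:
  layer 1 (coarse sand): t_1 = 10.5 × 0.24 / 0.2723 = 9.256 d
  layer 2 (karst limestone): t_2 = 8.23 × 0.05 / 0.2723 = 1.511 d
  layer 3 (weathered basalt): t_3 = 7.04 × 0.19 / 0.2723 = 4.913 d
  layer 4 (silt): t_4 = 1.77 × 0.17 / 0.2723 = 1.105 d
Total t = Σ t_i = 16.79 days.

16.8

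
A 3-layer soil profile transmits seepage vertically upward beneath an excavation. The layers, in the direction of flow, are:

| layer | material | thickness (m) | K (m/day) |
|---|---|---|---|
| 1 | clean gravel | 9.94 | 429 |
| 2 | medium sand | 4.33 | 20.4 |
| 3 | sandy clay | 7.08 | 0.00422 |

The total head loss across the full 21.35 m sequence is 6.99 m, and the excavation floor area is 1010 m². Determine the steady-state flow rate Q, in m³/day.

4.21

Flow is perpendicular to layering, so the layers act in series and the equivalent K is the thickness-weighted harmonic mean.
Total thickness L = 9.94 + 4.33 + 7.08 = 21.35 m.
Σ(b_i/K_i) = 9.94/429 + 4.33/20.4 + 7.08/0.00422 = 1678 d.
K_eq = L / Σ(b_i/K_i) = 21.35 / 1678 = 0.01272 m/day.
Q = K_eq · A · (Δh/L) = 0.01272 × 1010 × (6.99/21.35) = 4.207 m³/day.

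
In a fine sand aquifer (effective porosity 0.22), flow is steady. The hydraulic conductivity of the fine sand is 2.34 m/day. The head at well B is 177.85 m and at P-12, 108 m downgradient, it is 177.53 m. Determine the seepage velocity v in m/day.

Hydraulic gradient i = (177.85 − 177.53) / 108 = 0.32 / 108 = 0.002963.
Darcy flux q = K · i = 2.340 × 0.002963 = 0.006933 m/day.
Seepage velocity v = q / n_e = 0.006933 / 0.22 = 0.03152 m/day.

0.0315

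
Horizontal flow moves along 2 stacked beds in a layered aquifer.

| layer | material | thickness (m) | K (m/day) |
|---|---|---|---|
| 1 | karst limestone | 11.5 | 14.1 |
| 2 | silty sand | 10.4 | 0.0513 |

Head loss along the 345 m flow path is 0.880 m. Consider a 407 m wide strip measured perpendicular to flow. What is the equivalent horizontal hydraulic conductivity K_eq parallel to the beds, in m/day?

Flow is parallel to layering, so each bed carries its own Darcy discharge and the transmissivities add.
Σ(K_i·b_i) = 14.1×11.5 + 0.0513×10.4 = 162.7 m²/day.
Total thickness b = 21.90 m, so K_eq = Σ(K_i·b_i)/b = 7.428 m/day.

7.43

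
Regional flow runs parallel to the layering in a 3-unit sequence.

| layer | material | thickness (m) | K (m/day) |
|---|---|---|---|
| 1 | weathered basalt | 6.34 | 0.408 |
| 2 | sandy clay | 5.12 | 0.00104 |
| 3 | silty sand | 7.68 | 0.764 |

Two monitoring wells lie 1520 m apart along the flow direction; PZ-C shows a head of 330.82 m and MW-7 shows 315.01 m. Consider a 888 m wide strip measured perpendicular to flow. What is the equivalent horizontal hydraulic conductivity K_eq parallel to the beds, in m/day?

0.442

Flow is parallel to layering, so each bed carries its own Darcy discharge and the transmissivities add.
Σ(K_i·b_i) = 0.408×6.34 + 0.00104×5.12 + 0.764×7.68 = 8.460 m²/day.
Total thickness b = 19.14 m, so K_eq = Σ(K_i·b_i)/b = 0.4420 m/day.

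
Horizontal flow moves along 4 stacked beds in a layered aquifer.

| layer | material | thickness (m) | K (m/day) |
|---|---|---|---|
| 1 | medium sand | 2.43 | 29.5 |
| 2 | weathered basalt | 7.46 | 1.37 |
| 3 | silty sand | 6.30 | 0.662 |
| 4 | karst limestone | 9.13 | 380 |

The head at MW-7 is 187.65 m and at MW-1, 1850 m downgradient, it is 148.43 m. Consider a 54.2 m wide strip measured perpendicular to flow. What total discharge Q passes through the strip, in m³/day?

Flow is parallel to layering, so each bed carries its own Darcy discharge and the transmissivities add.
Σ(K_i·b_i) = 29.5×2.43 + 1.37×7.46 + 0.662×6.30 + 380×9.13 = 3555 m²/day.
Hydraulic gradient i = (187.65 − 148.43) / 1850 = 39.22 / 1850 = 0.02120.
Q = Σ(K_i·b_i) · W · i = 3555 × 54.2 × 0.02120 = 4085 m³/day.

4090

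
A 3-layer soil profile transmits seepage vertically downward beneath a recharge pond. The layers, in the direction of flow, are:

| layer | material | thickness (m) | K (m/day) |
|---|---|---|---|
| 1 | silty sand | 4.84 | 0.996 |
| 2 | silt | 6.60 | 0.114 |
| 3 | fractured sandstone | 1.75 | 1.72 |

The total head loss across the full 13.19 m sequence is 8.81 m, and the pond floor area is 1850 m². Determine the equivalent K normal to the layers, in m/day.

0.207

Flow is perpendicular to layering, so the layers act in series and the equivalent K is the thickness-weighted harmonic mean.
Total thickness L = 4.84 + 6.60 + 1.75 = 13.19 m.
Σ(b_i/K_i) = 4.84/0.996 + 6.60/0.114 + 1.75/1.72 = 63.77 d.
K_eq = L / Σ(b_i/K_i) = 13.19 / 63.77 = 0.2068 m/day.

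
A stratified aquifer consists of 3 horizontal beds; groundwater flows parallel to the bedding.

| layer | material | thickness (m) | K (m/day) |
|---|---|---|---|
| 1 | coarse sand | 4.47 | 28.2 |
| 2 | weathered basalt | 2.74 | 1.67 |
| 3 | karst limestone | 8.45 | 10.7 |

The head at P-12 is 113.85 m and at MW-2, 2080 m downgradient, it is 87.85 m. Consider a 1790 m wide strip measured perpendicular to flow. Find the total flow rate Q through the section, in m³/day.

4950

Flow is parallel to layering, so each bed carries its own Darcy discharge and the transmissivities add.
Σ(K_i·b_i) = 28.2×4.47 + 1.67×2.74 + 10.7×8.45 = 221.0 m²/day.
Hydraulic gradient i = (113.85 − 87.85) / 2080 = 26 / 2080 = 0.01250.
Q = Σ(K_i·b_i) · W · i = 221.0 × 1790 × 0.01250 = 4946 m³/day.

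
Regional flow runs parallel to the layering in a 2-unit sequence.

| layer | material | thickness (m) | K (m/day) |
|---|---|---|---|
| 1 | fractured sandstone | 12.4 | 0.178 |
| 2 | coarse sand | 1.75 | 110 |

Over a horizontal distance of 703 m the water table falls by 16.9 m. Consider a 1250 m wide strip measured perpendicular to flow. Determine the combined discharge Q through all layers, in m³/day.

Flow is parallel to layering, so each bed carries its own Darcy discharge and the transmissivities add.
Σ(K_i·b_i) = 0.178×12.4 + 110×1.75 = 194.7 m²/day.
Hydraulic gradient i = Δh / L = 16.9 / 703 = 0.02404.
Q = Σ(K_i·b_i) · W · i = 194.7 × 1250 × 0.02404 = 5851 m³/day.

5850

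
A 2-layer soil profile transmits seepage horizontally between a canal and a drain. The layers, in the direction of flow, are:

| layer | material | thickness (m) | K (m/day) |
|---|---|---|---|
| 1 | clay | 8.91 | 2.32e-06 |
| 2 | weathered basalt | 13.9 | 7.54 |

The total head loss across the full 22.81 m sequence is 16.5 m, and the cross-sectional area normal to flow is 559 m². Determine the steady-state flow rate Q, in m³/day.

Flow is perpendicular to layering, so the layers act in series and the equivalent K is the thickness-weighted harmonic mean.
Total thickness L = 8.91 + 13.9 = 22.81 m.
Σ(b_i/K_i) = 8.91/2.32e-06 + 13.9/7.54 = 3.841e+06 d.
K_eq = L / Σ(b_i/K_i) = 22.81 / 3.841e+06 = 5.939e-06 m/day.
Q = K_eq · A · (Δh/L) = 5.939e-06 × 559 × (16.5/22.81) = 0.002402 m³/day.

0.00240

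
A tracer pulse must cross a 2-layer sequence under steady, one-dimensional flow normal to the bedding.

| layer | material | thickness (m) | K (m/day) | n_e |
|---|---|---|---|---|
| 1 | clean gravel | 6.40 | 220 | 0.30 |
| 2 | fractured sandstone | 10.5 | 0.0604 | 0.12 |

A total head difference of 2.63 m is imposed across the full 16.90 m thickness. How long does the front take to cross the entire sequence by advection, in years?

With flow normal to the layers, continuity requires the same specific discharge q through every layer.
Σ(b_i/K_i) = 6.40/220 + 10.5/0.0604 = 173.9 d.
q = Δh / Σ(b_i/K_i) = 2.63 / 173.9 = 0.01513 m/day.
In each layer the seepage velocity is v_i = q/n_i, so the layer transit time is t_i = b_i·n_i / q:
  layer 1 (clean gravel): t_1 = 6.40 × 0.30 / 0.01513 = 126.9 d
  layer 2 (fractured sandstone): t_2 = 10.5 × 0.12 / 0.01513 = 83.30 d
Total t = Σ t_i = 210.2 days = 0.5756 years.

0.576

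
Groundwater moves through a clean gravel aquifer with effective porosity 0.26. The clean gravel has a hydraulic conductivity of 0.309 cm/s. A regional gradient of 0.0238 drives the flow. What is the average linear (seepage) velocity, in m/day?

Convert K: 0.309 cm/s × 864 = 267.0 m/day.
Hydraulic gradient i = 0.0238.
Darcy flux q = K · i = 267.0 × 0.02380 = 6.354 m/day.
Seepage velocity v = q / n_e = 6.354 / 0.26 = 24.44 m/day.

24.4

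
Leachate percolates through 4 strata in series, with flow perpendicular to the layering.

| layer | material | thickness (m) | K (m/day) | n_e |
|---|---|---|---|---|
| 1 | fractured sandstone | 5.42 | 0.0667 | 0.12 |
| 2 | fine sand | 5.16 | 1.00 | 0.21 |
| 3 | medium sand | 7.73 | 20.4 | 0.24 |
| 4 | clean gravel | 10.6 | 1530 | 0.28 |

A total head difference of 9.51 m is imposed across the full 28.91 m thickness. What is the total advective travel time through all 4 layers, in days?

With flow normal to the layers, continuity requires the same specific discharge q through every layer.
Σ(b_i/K_i) = 5.42/0.0667 + 5.16/1.00 + 7.73/20.4 + 10.6/1530 = 86.81 d.
q = Δh / Σ(b_i/K_i) = 9.51 / 86.81 = 0.1096 m/day.
In each layer the seepage velocity is v_i = q/n_i, so the layer transit time is t_i = b_i·n_i / q:
  layer 1 (fractured sandstone): t_1 = 5.42 × 0.12 / 0.1096 = 5.937 d
  layer 2 (fine sand): t_2 = 5.16 × 0.21 / 0.1096 = 9.891 d
  layer 3 (medium sand): t_3 = 7.73 × 0.24 / 0.1096 = 16.93 d
  layer 4 (clean gravel): t_4 = 10.6 × 0.28 / 0.1096 = 27.09 d
Total t = Σ t_i = 59.85 days.

59.9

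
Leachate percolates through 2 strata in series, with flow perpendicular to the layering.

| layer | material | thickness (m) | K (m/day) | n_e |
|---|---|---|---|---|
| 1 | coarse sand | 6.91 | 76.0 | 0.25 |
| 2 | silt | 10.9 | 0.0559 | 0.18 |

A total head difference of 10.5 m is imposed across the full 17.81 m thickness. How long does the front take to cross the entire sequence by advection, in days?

68.5

With flow normal to the layers, continuity requires the same specific discharge q through every layer.
Σ(b_i/K_i) = 6.91/76.0 + 10.9/0.0559 = 195.1 d.
q = Δh / Σ(b_i/K_i) = 10.5 / 195.1 = 0.05382 m/day.
In each layer the seepage velocity is v_i = q/n_i, so the layer transit time is t_i = b_i·n_i / q:
  layer 1 (coarse sand): t_1 = 6.91 × 0.25 / 0.05382 = 32.10 d
  layer 2 (silt): t_2 = 10.9 × 0.18 / 0.05382 = 36.45 d
Total t = Σ t_i = 68.55 days.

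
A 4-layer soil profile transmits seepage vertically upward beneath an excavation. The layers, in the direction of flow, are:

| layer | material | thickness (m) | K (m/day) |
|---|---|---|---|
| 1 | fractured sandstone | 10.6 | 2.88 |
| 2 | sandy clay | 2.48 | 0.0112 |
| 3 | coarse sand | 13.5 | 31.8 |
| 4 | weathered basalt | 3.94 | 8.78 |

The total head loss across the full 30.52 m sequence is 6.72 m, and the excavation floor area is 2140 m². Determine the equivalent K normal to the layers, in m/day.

0.135

Flow is perpendicular to layering, so the layers act in series and the equivalent K is the thickness-weighted harmonic mean.
Total thickness L = 10.6 + 2.48 + 13.5 + 3.94 = 30.52 m.
Σ(b_i/K_i) = 10.6/2.88 + 2.48/0.0112 + 13.5/31.8 + 3.94/8.78 = 226.0 d.
K_eq = L / Σ(b_i/K_i) = 30.52 / 226.0 = 0.1351 m/day.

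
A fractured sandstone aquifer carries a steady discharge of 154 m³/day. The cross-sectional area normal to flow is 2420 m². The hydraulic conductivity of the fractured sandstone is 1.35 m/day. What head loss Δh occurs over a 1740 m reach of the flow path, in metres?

82.0

From Q = K·A·i, i = Q / (K·A) = 154 / (1.350 × 2420) = 0.04714.
Head loss Δh = i · L = 0.04714 × 1740 = 82.02 m.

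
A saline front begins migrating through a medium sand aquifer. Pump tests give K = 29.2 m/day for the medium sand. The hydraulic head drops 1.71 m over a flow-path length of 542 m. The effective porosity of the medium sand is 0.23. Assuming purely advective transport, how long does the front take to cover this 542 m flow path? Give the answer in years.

3.70

Hydraulic gradient i = Δh / L = 1.71 / 542 = 0.003155.
Darcy flux q = K · i = 29.20 × 0.003155 = 0.09213 m/day.
Seepage velocity v = q / n_e = 0.09213 / 0.23 = 0.4005 m/day.
Travel time t = L / v = 542 / 0.4005 = 1353 days = 3.705 years.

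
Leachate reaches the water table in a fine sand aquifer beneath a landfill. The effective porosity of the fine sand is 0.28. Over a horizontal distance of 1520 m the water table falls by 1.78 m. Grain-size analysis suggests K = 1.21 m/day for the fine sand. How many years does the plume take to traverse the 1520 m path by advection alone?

Hydraulic gradient i = Δh / L = 1.78 / 1520 = 0.001171.
Darcy flux q = K · i = 1.210 × 0.001171 = 0.001417 m/day.
Seepage velocity v = q / n_e = 0.001417 / 0.28 = 0.005061 m/day.
Travel time t = L / v = 1520 / 0.005061 = 3.004e+05 days = 822.3 years.

822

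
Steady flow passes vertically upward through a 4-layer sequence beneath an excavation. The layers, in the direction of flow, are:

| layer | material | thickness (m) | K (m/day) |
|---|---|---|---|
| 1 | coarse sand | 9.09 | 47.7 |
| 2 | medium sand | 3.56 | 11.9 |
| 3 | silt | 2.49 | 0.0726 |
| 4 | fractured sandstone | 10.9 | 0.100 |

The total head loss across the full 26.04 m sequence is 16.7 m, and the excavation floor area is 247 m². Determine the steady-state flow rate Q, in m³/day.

Flow is perpendicular to layering, so the layers act in series and the equivalent K is the thickness-weighted harmonic mean.
Total thickness L = 9.09 + 3.56 + 2.49 + 10.9 = 26.04 m.
Σ(b_i/K_i) = 9.09/47.7 + 3.56/11.9 + 2.49/0.0726 + 10.9/0.100 = 143.8 d.
K_eq = L / Σ(b_i/K_i) = 26.04 / 143.8 = 0.1811 m/day.
Q = K_eq · A · (Δh/L) = 0.1811 × 247 × (16.7/26.04) = 28.69 m³/day.

28.7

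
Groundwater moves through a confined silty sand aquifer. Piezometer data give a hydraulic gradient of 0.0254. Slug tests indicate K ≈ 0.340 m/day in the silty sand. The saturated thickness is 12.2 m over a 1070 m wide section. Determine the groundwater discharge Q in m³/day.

113

Cross-sectional area A = 1070 × 12.2 = 13054 m².
Hydraulic gradient i = 0.0254.
Darcy's law: Q = K · A · i = 0.3400 × 13054 × 0.02540 = 112.7 m³/day.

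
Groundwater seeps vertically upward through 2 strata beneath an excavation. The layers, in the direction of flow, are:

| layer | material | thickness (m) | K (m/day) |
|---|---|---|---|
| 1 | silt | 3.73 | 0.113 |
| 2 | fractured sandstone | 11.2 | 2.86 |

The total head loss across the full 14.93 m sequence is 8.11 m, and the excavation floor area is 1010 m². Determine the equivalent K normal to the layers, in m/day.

Flow is perpendicular to layering, so the layers act in series and the equivalent K is the thickness-weighted harmonic mean.
Total thickness L = 3.73 + 11.2 = 14.93 m.
Σ(b_i/K_i) = 3.73/0.113 + 11.2/2.86 = 36.92 d.
K_eq = L / Σ(b_i/K_i) = 14.93 / 36.92 = 0.4043 m/day.

0.404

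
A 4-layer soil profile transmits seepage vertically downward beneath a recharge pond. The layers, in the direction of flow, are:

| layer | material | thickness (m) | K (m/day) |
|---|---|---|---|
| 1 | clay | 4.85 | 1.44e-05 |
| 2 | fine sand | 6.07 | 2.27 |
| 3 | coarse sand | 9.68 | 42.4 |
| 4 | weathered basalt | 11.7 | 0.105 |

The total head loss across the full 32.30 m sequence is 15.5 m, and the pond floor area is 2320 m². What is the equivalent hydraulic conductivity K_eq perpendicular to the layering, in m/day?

9.59e-05

Flow is perpendicular to layering, so the layers act in series and the equivalent K is the thickness-weighted harmonic mean.
Total thickness L = 4.85 + 6.07 + 9.68 + 11.7 = 32.30 m.
Σ(b_i/K_i) = 4.85/1.44e-05 + 6.07/2.27 + 9.68/42.4 + 11.7/0.105 = 3.369e+05 d.
K_eq = L / Σ(b_i/K_i) = 32.30 / 3.369e+05 = 9.587e-05 m/day.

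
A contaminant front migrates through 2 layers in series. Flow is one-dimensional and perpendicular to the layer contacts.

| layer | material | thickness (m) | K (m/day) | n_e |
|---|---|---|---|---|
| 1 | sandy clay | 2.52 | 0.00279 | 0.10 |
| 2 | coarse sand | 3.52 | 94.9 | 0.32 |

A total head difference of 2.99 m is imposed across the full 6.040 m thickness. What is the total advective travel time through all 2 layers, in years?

With flow normal to the layers, continuity requires the same specific discharge q through every layer.
Σ(b_i/K_i) = 2.52/0.00279 + 3.52/94.9 = 903.3 d.
q = Δh / Σ(b_i/K_i) = 2.99 / 903.3 = 0.003310 m/day.
In each layer the seepage velocity is v_i = q/n_i, so the layer transit time is t_i = b_i·n_i / q:
  layer 1 (sandy clay): t_1 = 2.52 × 0.10 / 0.003310 = 76.13 d
  layer 2 (coarse sand): t_2 = 3.52 × 0.32 / 0.003310 = 340.3 d
Total t = Σ t_i = 416.4 days = 1.140 years.

1.14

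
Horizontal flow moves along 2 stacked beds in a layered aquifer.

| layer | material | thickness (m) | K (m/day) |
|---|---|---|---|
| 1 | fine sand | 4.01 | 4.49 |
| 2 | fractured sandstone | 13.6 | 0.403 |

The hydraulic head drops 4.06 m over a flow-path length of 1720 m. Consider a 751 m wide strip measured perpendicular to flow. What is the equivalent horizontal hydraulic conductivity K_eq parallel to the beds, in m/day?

Flow is parallel to layering, so each bed carries its own Darcy discharge and the transmissivities add.
Σ(K_i·b_i) = 4.49×4.01 + 0.403×13.6 = 23.49 m²/day.
Total thickness b = 17.61 m, so K_eq = Σ(K_i·b_i)/b = 1.334 m/day.

1.33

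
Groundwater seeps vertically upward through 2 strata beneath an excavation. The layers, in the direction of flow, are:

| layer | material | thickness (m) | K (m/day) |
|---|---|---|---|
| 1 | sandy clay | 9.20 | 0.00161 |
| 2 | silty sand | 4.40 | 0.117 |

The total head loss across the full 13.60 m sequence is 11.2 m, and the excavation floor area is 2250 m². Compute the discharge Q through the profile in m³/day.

Flow is perpendicular to layering, so the layers act in series and the equivalent K is the thickness-weighted harmonic mean.
Total thickness L = 9.20 + 4.40 = 13.60 m.
Σ(b_i/K_i) = 9.20/0.00161 + 4.40/0.117 = 5752 d.
K_eq = L / Σ(b_i/K_i) = 13.60 / 5752 = 0.002364 m/day.
Q = K_eq · A · (Δh/L) = 0.002364 × 2250 × (11.2/13.60) = 4.381 m³/day.

4.38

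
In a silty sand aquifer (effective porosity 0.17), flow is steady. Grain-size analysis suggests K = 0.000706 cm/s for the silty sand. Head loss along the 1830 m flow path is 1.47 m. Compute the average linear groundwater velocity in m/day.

0.00288

Convert K: 0.000706 cm/s × 864 = 0.6100 m/day.
Hydraulic gradient i = Δh / L = 1.47 / 1830 = 0.0008033.
Darcy flux q = K · i = 0.6100 × 0.0008033 = 0.0004900 m/day.
Seepage velocity v = q / n_e = 0.0004900 / 0.17 = 0.002882 m/day.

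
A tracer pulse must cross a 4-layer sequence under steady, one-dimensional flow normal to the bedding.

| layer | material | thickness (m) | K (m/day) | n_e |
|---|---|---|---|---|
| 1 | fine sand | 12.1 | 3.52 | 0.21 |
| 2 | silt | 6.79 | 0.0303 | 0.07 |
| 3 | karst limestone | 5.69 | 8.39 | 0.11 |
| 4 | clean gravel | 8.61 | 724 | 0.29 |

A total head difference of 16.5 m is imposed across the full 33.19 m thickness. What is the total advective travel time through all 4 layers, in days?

84.9

With flow normal to the layers, continuity requires the same specific discharge q through every layer.
Σ(b_i/K_i) = 12.1/3.52 + 6.79/0.0303 + 5.69/8.39 + 8.61/724 = 228.2 d.
q = Δh / Σ(b_i/K_i) = 16.5 / 228.2 = 0.07230 m/day.
In each layer the seepage velocity is v_i = q/n_i, so the layer transit time is t_i = b_i·n_i / q:
  layer 1 (fine sand): t_1 = 12.1 × 0.21 / 0.07230 = 35.15 d
  layer 2 (silt): t_2 = 6.79 × 0.07 / 0.07230 = 6.574 d
  layer 3 (karst limestone): t_3 = 5.69 × 0.11 / 0.07230 = 8.657 d
  layer 4 (clean gravel): t_4 = 8.61 × 0.29 / 0.07230 = 34.54 d
Total t = Σ t_i = 84.91 days.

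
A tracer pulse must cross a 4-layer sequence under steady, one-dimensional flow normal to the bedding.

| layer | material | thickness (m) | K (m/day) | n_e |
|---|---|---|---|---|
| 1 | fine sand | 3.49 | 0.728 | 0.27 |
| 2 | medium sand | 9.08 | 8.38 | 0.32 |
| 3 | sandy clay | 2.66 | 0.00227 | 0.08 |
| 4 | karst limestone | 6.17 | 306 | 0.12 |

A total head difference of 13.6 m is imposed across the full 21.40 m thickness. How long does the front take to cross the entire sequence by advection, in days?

With flow normal to the layers, continuity requires the same specific discharge q through every layer.
Σ(b_i/K_i) = 3.49/0.728 + 9.08/8.38 + 2.66/0.00227 + 6.17/306 = 1178 d.
q = Δh / Σ(b_i/K_i) = 13.6 / 1178 = 0.01155 m/day.
In each layer the seepage velocity is v_i = q/n_i, so the layer transit time is t_i = b_i·n_i / q:
  layer 1 (fine sand): t_1 = 3.49 × 0.27 / 0.01155 = 81.60 d
  layer 2 (medium sand): t_2 = 9.08 × 0.32 / 0.01155 = 251.6 d
  layer 3 (sandy clay): t_3 = 2.66 × 0.08 / 0.01155 = 18.43 d
  layer 4 (karst limestone): t_4 = 6.17 × 0.12 / 0.01155 = 64.12 d
Total t = Σ t_i = 415.8 days.

416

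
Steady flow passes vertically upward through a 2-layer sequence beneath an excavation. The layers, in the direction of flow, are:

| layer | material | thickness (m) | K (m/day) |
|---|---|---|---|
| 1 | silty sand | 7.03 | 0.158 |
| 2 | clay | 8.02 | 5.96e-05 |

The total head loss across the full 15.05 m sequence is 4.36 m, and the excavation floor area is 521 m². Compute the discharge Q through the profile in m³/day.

Flow is perpendicular to layering, so the layers act in series and the equivalent K is the thickness-weighted harmonic mean.
Total thickness L = 7.03 + 8.02 = 15.05 m.
Σ(b_i/K_i) = 7.03/0.158 + 8.02/5.96e-05 = 1.346e+05 d.
K_eq = L / Σ(b_i/K_i) = 15.05 / 1.346e+05 = 0.0001118 m/day.
Q = K_eq · A · (Δh/L) = 0.0001118 × 521 × (4.36/15.05) = 0.01688 m³/day.

0.0169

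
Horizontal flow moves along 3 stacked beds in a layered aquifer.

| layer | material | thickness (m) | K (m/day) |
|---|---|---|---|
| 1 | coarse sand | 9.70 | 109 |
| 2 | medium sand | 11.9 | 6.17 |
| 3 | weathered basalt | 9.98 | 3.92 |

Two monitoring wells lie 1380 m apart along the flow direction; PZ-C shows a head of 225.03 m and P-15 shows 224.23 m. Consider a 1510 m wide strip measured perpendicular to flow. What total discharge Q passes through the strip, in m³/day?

Flow is parallel to layering, so each bed carries its own Darcy discharge and the transmissivities add.
Σ(K_i·b_i) = 109×9.70 + 6.17×11.9 + 3.92×9.98 = 1170 m²/day.
Hydraulic gradient i = (225.03 − 224.23) / 1380 = 0.8 / 1380 = 0.0005797.
Q = Σ(K_i·b_i) · W · i = 1170 × 1510 × 0.0005797 = 1024 m³/day.

1020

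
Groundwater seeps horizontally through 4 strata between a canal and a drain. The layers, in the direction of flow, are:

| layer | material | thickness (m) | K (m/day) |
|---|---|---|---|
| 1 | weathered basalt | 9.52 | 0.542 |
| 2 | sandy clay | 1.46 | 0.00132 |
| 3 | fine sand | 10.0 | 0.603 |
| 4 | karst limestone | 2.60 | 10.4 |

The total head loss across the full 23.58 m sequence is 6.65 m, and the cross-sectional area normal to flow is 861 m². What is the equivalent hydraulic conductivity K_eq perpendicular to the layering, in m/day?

0.0207

Flow is perpendicular to layering, so the layers act in series and the equivalent K is the thickness-weighted harmonic mean.
Total thickness L = 9.52 + 1.46 + 10.0 + 2.60 = 23.58 m.
Σ(b_i/K_i) = 9.52/0.542 + 1.46/0.00132 + 10.0/0.603 + 2.60/10.4 = 1140 d.
K_eq = L / Σ(b_i/K_i) = 23.58 / 1140 = 0.02068 m/day.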